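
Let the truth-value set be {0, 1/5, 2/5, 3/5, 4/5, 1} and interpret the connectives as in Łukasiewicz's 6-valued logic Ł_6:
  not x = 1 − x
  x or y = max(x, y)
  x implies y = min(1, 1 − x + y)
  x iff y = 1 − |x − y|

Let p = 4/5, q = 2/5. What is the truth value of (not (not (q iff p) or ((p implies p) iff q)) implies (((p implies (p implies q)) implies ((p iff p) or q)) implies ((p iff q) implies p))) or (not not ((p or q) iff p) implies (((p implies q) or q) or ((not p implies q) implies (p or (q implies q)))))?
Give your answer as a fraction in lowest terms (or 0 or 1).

1

q iff p = 2/5 iff 4/5 = 3/5
not (q iff p) = not 3/5 = 2/5
p implies p = 4/5 implies 4/5 = 1
(p implies p) iff q = 1 iff 2/5 = 2/5
not (q iff p) or ((p implies p) iff q) = 2/5 or 2/5 = 2/5
not (not (q iff p) or ((p implies p) iff q)) = not 2/5 = 3/5
p implies q = 4/5 implies 2/5 = 3/5
p implies (p implies q) = 4/5 implies 3/5 = 4/5
p iff p = 4/5 iff 4/5 = 1
(p iff p) or q = 1 or 2/5 = 1
(p implies (p implies q)) implies ((p iff p) or q) = 4/5 implies 1 = 1
p iff q = 4/5 iff 2/5 = 3/5
(p iff q) implies p = 3/5 implies 4/5 = 1
((p implies (p implies q)) implies ((p iff p) or q)) implies ((p iff q) implies p) = 1 implies 1 = 1
not (not (q iff p) or ((p implies p) iff q)) implies (((p implies (p implies q)) implies ((p iff p) or q)) implies ((p iff q) implies p)) = 3/5 implies 1 = 1
p or q = 4/5 or 2/5 = 4/5
(p or q) iff p = 4/5 iff 4/5 = 1
not ((p or q) iff p) = not 1 = 0
not not ((p or q) iff p) = not 0 = 1
p implies q = 4/5 implies 2/5 = 3/5
(p implies q) or q = 3/5 or 2/5 = 3/5
not p = not 4/5 = 1/5
not p implies q = 1/5 implies 2/5 = 1
q implies q = 2/5 implies 2/5 = 1
p or (q implies q) = 4/5 or 1 = 1
(not p implies q) implies (p or (q implies q)) = 1 implies 1 = 1
((p implies q) or q) or ((not p implies q) implies (p or (q implies q))) = 3/5 or 1 = 1
not not ((p or q) iff p) implies (((p implies q) or q) or ((not p implies q) implies (p or (q implies q)))) = 1 implies 1 = 1
(not (not (q iff p) or ((p implies p) iff q)) implies (((p implies (p implies q)) implies ((p iff p) or q)) implies ((p iff q) implies p))) or (not not ((p or q) iff p) implies (((p implies q) or q) or ((not p implies q) implies (p or (q implies q))))) = 1 or 1 = 1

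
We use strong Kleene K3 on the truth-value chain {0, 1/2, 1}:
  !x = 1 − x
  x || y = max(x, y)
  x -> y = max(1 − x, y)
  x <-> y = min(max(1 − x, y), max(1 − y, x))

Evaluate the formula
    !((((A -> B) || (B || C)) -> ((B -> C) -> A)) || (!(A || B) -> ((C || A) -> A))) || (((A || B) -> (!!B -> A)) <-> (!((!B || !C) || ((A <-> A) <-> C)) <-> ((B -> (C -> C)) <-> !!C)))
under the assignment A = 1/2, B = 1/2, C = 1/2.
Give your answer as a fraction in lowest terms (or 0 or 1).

A -> B = 1/2 -> 1/2 = 1/2
B || C = 1/2 || 1/2 = 1/2
(A -> B) || (B || C) = 1/2 || 1/2 = 1/2
B -> C = 1/2 -> 1/2 = 1/2
(B -> C) -> A = 1/2 -> 1/2 = 1/2
((A -> B) || (B || C)) -> ((B -> C) -> A) = 1/2 -> 1/2 = 1/2
A || B = 1/2 || 1/2 = 1/2
!(A || B) = !1/2 = 1/2
C || A = 1/2 || 1/2 = 1/2
(C || A) -> A = 1/2 -> 1/2 = 1/2
!(A || B) -> ((C || A) -> A) = 1/2 -> 1/2 = 1/2
(((A -> B) || (B || C)) -> ((B -> C) -> A)) || (!(A || B) -> ((C || A) -> A)) = 1/2 || 1/2 = 1/2
!((((A -> B) || (B || C)) -> ((B -> C) -> A)) || (!(A || B) -> ((C || A) -> A))) = !1/2 = 1/2
A || B = 1/2 || 1/2 = 1/2
!B = !1/2 = 1/2
!!B = !1/2 = 1/2
!!B -> A = 1/2 -> 1/2 = 1/2
(A || B) -> (!!B -> A) = 1/2 -> 1/2 = 1/2
!B = !1/2 = 1/2
!C = !1/2 = 1/2
!B || !C = 1/2 || 1/2 = 1/2
A <-> A = 1/2 <-> 1/2 = 1/2
(A <-> A) <-> C = 1/2 <-> 1/2 = 1/2
(!B || !C) || ((A <-> A) <-> C) = 1/2 || 1/2 = 1/2
!((!B || !C) || ((A <-> A) <-> C)) = !1/2 = 1/2
C -> C = 1/2 -> 1/2 = 1/2
B -> (C -> C) = 1/2 -> 1/2 = 1/2
!C = !1/2 = 1/2
!!C = !1/2 = 1/2
(B -> (C -> C)) <-> !!C = 1/2 <-> 1/2 = 1/2
!((!B || !C) || ((A <-> A) <-> C)) <-> ((B -> (C -> C)) <-> !!C) = 1/2 <-> 1/2 = 1/2
((A || B) -> (!!B -> A)) <-> (!((!B || !C) || ((A <-> A) <-> C)) <-> ((B -> (C -> C)) <-> !!C)) = 1/2 <-> 1/2 = 1/2
!((((A -> B) || (B || C)) -> ((B -> C) -> A)) || (!(A || B) -> ((C || A) -> A))) || (((A || B) -> (!!B -> A)) <-> (!((!B || !C) || ((A <-> A) <-> C)) <-> ((B -> (C -> C)) <-> !!C))) = 1/2 || 1/2 = 1/2

1/2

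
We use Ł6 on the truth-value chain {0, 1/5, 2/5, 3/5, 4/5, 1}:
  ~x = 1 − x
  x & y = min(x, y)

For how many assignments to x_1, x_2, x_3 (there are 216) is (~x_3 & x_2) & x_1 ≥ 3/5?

27

value 1: 1 assignment (counts)
value 4/5: 7 assignments (counts)
value 3/5: 19 assignments (counts)
value 2/5: 37 assignments
value 1/5: 61 assignments
value 0: 91 assignments
So 27 of the 216 assignments meet the threshold.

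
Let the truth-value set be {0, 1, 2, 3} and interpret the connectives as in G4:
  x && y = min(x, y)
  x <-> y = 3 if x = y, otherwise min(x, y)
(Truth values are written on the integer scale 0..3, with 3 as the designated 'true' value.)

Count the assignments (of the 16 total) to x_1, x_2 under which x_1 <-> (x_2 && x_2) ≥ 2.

x_1 = 0, x_2 = 0 ↦ 3  ≥
x_1 = 0, x_2 = 1 ↦ 0  <
x_1 = 0, x_2 = 2 ↦ 0  <
x_1 = 0, x_2 = 3 ↦ 0  <
x_1 = 1, x_2 = 0 ↦ 0  <
x_1 = 1, x_2 = 1 ↦ 3  ≥
x_1 = 1, x_2 = 2 ↦ 1  <
x_1 = 1, x_2 = 3 ↦ 1  <
x_1 = 2, x_2 = 0 ↦ 0  <
x_1 = 2, x_2 = 1 ↦ 1  <
x_1 = 2, x_2 = 2 ↦ 3  ≥
x_1 = 2, x_2 = 3 ↦ 2  ≥
x_1 = 3, x_2 = 0 ↦ 0  <
x_1 = 3, x_2 = 1 ↦ 1  <
x_1 = 3, x_2 = 2 ↦ 2  ≥
x_1 = 3, x_2 = 3 ↦ 3  ≥
So 6 of the 16 assignments meet the threshold.

6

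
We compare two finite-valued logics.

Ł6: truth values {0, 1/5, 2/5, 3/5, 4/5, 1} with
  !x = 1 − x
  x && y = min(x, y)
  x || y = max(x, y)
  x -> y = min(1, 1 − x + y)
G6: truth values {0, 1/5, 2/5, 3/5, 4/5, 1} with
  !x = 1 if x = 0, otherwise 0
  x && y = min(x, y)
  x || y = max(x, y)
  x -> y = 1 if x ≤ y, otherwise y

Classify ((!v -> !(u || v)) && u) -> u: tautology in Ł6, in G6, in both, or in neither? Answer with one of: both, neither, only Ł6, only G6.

both

In Ł6: every assignment gives 1 — tautology.
In G6: every assignment gives 1 — tautology.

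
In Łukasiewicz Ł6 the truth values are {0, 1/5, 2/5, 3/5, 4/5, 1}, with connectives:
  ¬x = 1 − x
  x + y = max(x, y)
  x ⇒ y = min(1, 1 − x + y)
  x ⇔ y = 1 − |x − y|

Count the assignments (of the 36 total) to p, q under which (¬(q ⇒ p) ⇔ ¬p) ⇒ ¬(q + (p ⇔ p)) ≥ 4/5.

4

value 1: 1 assignment (counts)
value 4/5: 3 assignments (counts)
value 3/5: 5 assignments
value 2/5: 7 assignments
value 1/5: 9 assignments
value 0: 11 assignments
So 4 of the 36 assignments meet the threshold.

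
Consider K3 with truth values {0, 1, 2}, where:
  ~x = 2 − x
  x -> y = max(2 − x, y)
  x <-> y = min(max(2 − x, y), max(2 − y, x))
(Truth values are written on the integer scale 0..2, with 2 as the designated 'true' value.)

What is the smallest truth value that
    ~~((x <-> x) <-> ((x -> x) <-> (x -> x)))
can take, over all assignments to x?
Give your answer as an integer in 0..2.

Take x = 1:
x <-> x = 1 <-> 1 = 1
x -> x = 1 -> 1 = 1
x -> x = 1 -> 1 = 1
(x -> x) <-> (x -> x) = 1 <-> 1 = 1
(x <-> x) <-> ((x -> x) <-> (x -> x)) = 1 <-> 1 = 1
~((x <-> x) <-> ((x -> x) <-> (x -> x))) = ~1 = 1
~~((x <-> x) <-> ((x -> x) <-> (x -> x))) = ~1 = 1
No assignment yields a value below 1, so this is the minimum.

1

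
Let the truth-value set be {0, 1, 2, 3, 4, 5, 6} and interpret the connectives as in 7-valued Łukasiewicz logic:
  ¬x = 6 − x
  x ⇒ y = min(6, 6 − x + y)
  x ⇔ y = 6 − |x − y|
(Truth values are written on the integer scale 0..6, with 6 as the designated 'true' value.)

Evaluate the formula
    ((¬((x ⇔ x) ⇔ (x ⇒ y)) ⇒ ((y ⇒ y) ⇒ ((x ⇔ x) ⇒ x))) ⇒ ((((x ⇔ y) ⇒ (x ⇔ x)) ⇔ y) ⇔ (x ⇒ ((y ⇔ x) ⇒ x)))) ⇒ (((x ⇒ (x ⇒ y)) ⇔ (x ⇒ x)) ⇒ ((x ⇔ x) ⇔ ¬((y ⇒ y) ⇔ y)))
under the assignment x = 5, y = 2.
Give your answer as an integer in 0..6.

6

x ⇔ x = 5 ⇔ 5 = 6
x ⇒ y = 5 ⇒ 2 = 3
(x ⇔ x) ⇔ (x ⇒ y) = 6 ⇔ 3 = 3
¬((x ⇔ x) ⇔ (x ⇒ y)) = ¬3 = 3
y ⇒ y = 2 ⇒ 2 = 6
x ⇔ x = 5 ⇔ 5 = 6
(x ⇔ x) ⇒ x = 6 ⇒ 5 = 5
(y ⇒ y) ⇒ ((x ⇔ x) ⇒ x) = 6 ⇒ 5 = 5
¬((x ⇔ x) ⇔ (x ⇒ y)) ⇒ ((y ⇒ y) ⇒ ((x ⇔ x) ⇒ x)) = 3 ⇒ 5 = 6
x ⇔ y = 5 ⇔ 2 = 3
x ⇔ x = 5 ⇔ 5 = 6
(x ⇔ y) ⇒ (x ⇔ x) = 3 ⇒ 6 = 6
((x ⇔ y) ⇒ (x ⇔ x)) ⇔ y = 6 ⇔ 2 = 2
y ⇔ x = 2 ⇔ 5 = 3
(y ⇔ x) ⇒ x = 3 ⇒ 5 = 6
x ⇒ ((y ⇔ x) ⇒ x) = 5 ⇒ 6 = 6
(((x ⇔ y) ⇒ (x ⇔ x)) ⇔ y) ⇔ (x ⇒ ((y ⇔ x) ⇒ x)) = 2 ⇔ 6 = 2
(¬((x ⇔ x) ⇔ (x ⇒ y)) ⇒ ((y ⇒ y) ⇒ ((x ⇔ x) ⇒ x))) ⇒ ((((x ⇔ y) ⇒ (x ⇔ x)) ⇔ y) ⇔ (x ⇒ ((y ⇔ x) ⇒ x))) = 6 ⇒ 2 = 2
x ⇒ y = 5 ⇒ 2 = 3
x ⇒ (x ⇒ y) = 5 ⇒ 3 = 4
x ⇒ x = 5 ⇒ 5 = 6
(x ⇒ (x ⇒ y)) ⇔ (x ⇒ x) = 4 ⇔ 6 = 4
x ⇔ x = 5 ⇔ 5 = 6
y ⇒ y = 2 ⇒ 2 = 6
(y ⇒ y) ⇔ y = 6 ⇔ 2 = 2
¬((y ⇒ y) ⇔ y) = ¬2 = 4
(x ⇔ x) ⇔ ¬((y ⇒ y) ⇔ y) = 6 ⇔ 4 = 4
((x ⇒ (x ⇒ y)) ⇔ (x ⇒ x)) ⇒ ((x ⇔ x) ⇔ ¬((y ⇒ y) ⇔ y)) = 4 ⇒ 4 = 6
((¬((x ⇔ x) ⇔ (x ⇒ y)) ⇒ ((y ⇒ y) ⇒ ((x ⇔ x) ⇒ x))) ⇒ ((((x ⇔ y) ⇒ (x ⇔ x)) ⇔ y) ⇔ (x ⇒ ((y ⇔ x) ⇒ x)))) ⇒ (((x ⇒ (x ⇒ y)) ⇔ (x ⇒ x)) ⇒ ((x ⇔ x) ⇔ ¬((y ⇒ y) ⇔ y))) = 2 ⇒ 6 = 6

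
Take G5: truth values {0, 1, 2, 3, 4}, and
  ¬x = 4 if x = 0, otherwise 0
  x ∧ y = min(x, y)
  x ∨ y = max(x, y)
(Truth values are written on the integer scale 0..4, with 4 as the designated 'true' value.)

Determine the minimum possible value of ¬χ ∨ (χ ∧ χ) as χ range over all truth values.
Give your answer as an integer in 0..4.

1

Take χ = 1:
¬χ = ¬1 = 0
χ ∧ χ = 1 ∧ 1 = 1
¬χ ∨ (χ ∧ χ) = 0 ∨ 1 = 1
No assignment yields a value below 1, so this is the minimum.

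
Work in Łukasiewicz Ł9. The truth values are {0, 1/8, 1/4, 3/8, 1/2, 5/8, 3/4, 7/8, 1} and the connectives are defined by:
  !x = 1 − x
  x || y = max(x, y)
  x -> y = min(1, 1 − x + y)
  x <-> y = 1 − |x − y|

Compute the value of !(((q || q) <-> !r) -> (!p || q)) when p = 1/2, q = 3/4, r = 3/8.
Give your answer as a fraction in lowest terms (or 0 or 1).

1/8

q || q = 3/4 || 3/4 = 3/4
!r = !3/8 = 5/8
(q || q) <-> !r = 3/4 <-> 5/8 = 7/8
!p = !1/2 = 1/2
!p || q = 1/2 || 3/4 = 3/4
((q || q) <-> !r) -> (!p || q) = 7/8 -> 3/4 = 7/8
!(((q || q) <-> !r) -> (!p || q)) = !7/8 = 1/8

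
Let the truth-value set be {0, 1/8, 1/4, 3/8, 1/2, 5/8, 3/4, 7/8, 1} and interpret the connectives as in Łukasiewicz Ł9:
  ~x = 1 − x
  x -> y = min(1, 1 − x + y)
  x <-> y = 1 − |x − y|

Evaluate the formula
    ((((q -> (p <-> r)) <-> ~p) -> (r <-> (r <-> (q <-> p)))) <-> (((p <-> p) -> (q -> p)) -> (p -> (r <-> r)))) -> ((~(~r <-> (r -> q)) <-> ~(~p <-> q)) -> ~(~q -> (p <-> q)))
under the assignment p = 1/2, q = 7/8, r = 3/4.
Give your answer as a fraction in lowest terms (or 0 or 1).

p <-> r = 1/2 <-> 3/4 = 3/4
q -> (p <-> r) = 7/8 -> 3/4 = 7/8
~p = ~1/2 = 1/2
(q -> (p <-> r)) <-> ~p = 7/8 <-> 1/2 = 5/8
q <-> p = 7/8 <-> 1/2 = 5/8
r <-> (q <-> p) = 3/4 <-> 5/8 = 7/8
r <-> (r <-> (q <-> p)) = 3/4 <-> 7/8 = 7/8
((q -> (p <-> r)) <-> ~p) -> (r <-> (r <-> (q <-> p))) = 5/8 -> 7/8 = 1
p <-> p = 1/2 <-> 1/2 = 1
q -> p = 7/8 -> 1/2 = 5/8
(p <-> p) -> (q -> p) = 1 -> 5/8 = 5/8
r <-> r = 3/4 <-> 3/4 = 1
p -> (r <-> r) = 1/2 -> 1 = 1
((p <-> p) -> (q -> p)) -> (p -> (r <-> r)) = 5/8 -> 1 = 1
(((q -> (p <-> r)) <-> ~p) -> (r <-> (r <-> (q <-> p)))) <-> (((p <-> p) -> (q -> p)) -> (p -> (r <-> r))) = 1 <-> 1 = 1
~r = ~3/4 = 1/4
r -> q = 3/4 -> 7/8 = 1
~r <-> (r -> q) = 1/4 <-> 1 = 1/4
~(~r <-> (r -> q)) = ~1/4 = 3/4
~p = ~1/2 = 1/2
~p <-> q = 1/2 <-> 7/8 = 5/8
~(~p <-> q) = ~5/8 = 3/8
~(~r <-> (r -> q)) <-> ~(~p <-> q) = 3/4 <-> 3/8 = 5/8
~q = ~7/8 = 1/8
p <-> q = 1/2 <-> 7/8 = 5/8
~q -> (p <-> q) = 1/8 -> 5/8 = 1
~(~q -> (p <-> q)) = ~1 = 0
(~(~r <-> (r -> q)) <-> ~(~p <-> q)) -> ~(~q -> (p <-> q)) = 5/8 -> 0 = 3/8
((((q -> (p <-> r)) <-> ~p) -> (r <-> (r <-> (q <-> p)))) <-> (((p <-> p) -> (q -> p)) -> (p -> (r <-> r)))) -> ((~(~r <-> (r -> q)) <-> ~(~p <-> q)) -> ~(~q -> (p <-> q))) = 1 -> 3/8 = 3/8

3/8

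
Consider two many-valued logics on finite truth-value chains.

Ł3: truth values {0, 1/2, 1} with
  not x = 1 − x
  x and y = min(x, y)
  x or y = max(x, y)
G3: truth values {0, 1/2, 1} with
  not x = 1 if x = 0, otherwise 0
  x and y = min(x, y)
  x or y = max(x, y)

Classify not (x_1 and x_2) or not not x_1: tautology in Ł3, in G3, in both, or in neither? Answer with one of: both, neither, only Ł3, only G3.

In Ł3: at x_1 = 1/2, x_2 = 1/2 the value is 1/2 — not a tautology.
In G3: every assignment gives 1 — tautology.

only G3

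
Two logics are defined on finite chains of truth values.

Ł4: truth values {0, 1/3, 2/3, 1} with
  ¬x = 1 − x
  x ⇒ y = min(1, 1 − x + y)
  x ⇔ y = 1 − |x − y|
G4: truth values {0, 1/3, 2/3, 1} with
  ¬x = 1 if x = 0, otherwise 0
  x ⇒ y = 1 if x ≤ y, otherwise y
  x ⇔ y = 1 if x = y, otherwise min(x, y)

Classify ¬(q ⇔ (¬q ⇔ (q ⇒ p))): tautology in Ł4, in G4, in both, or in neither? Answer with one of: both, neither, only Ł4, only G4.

In Ł4: at p = 0, q = 1/3 the value is 2/3 — not a tautology.
In G4: at p = 0, q = 1/3 the value is 0 — not a tautology.

neither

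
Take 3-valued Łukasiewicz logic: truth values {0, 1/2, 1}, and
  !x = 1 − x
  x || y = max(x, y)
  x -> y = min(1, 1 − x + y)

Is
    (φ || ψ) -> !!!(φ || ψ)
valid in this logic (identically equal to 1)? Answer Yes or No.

Counterexample: take φ = 0, ψ = 1.
φ || ψ = 0 || 1 = 1
!(φ || ψ) = !1 = 0
!!(φ || ψ) = !0 = 1
!!!(φ || ψ) = !1 = 0
(φ || ψ) -> !!!(φ || ψ) = 1 -> 0 = 0
This gives 0 ≠ 1.

No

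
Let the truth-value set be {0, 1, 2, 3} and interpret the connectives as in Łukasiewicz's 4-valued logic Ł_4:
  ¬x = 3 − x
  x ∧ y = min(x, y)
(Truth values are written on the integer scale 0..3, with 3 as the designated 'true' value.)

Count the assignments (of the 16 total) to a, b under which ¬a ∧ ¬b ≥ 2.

4

a = 0, b = 0 ↦ 3  ≥
a = 0, b = 1 ↦ 2  ≥
a = 0, b = 2 ↦ 1  <
a = 0, b = 3 ↦ 0  <
a = 1, b = 0 ↦ 2  ≥
a = 1, b = 1 ↦ 2  ≥
a = 1, b = 2 ↦ 1  <
a = 1, b = 3 ↦ 0  <
a = 2, b = 0 ↦ 1  <
a = 2, b = 1 ↦ 1  <
a = 2, b = 2 ↦ 1  <
a = 2, b = 3 ↦ 0  <
a = 3, b = 0 ↦ 0  <
a = 3, b = 1 ↦ 0  <
a = 3, b = 2 ↦ 0  <
a = 3, b = 3 ↦ 0  <
So 4 of the 16 assignments meet the threshold.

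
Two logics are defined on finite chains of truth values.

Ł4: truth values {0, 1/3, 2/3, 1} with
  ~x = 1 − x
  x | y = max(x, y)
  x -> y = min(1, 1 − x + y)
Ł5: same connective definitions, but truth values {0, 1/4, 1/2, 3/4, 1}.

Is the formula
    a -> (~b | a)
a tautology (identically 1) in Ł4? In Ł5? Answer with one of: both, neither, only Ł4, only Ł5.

both

In Ł4: every assignment gives 1 — tautology.
In Ł5: every assignment gives 1 — tautology.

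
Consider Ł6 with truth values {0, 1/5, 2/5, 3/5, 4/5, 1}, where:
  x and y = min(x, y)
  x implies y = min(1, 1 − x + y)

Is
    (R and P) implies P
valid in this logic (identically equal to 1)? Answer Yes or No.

Yes

At P = 3/5, R = 3/5, for instance:
R and P = 3/5 and 3/5 = 3/5
(R and P) implies P = 3/5 implies 3/5 = 1
and checking the remaining 35 assignments likewise gives ≥ 1 in every case.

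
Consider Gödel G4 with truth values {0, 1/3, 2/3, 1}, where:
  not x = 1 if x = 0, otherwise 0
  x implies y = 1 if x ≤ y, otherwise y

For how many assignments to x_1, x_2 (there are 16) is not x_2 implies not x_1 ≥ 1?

13

x_1 = 0, x_2 = 0 ↦ 1  ≥
x_1 = 0, x_2 = 1/3 ↦ 1  ≥
x_1 = 0, x_2 = 2/3 ↦ 1  ≥
x_1 = 0, x_2 = 1 ↦ 1  ≥
x_1 = 1/3, x_2 = 0 ↦ 0  <
x_1 = 1/3, x_2 = 1/3 ↦ 1  ≥
x_1 = 1/3, x_2 = 2/3 ↦ 1  ≥
x_1 = 1/3, x_2 = 1 ↦ 1  ≥
x_1 = 2/3, x_2 = 0 ↦ 0  <
x_1 = 2/3, x_2 = 1/3 ↦ 1  ≥
x_1 = 2/3, x_2 = 2/3 ↦ 1  ≥
x_1 = 2/3, x_2 = 1 ↦ 1  ≥
x_1 = 1, x_2 = 0 ↦ 0  <
x_1 = 1, x_2 = 1/3 ↦ 1  ≥
x_1 = 1, x_2 = 2/3 ↦ 1  ≥
x_1 = 1, x_2 = 1 ↦ 1  ≥
So 13 of the 16 assignments meet the threshold.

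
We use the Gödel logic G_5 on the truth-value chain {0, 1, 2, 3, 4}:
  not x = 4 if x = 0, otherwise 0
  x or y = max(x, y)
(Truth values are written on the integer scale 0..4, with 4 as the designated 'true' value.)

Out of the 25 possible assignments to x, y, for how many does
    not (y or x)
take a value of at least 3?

value 4: 1 assignment (counts)
value 0: 24 assignments
So 1 of the 25 assignments meets the threshold.

1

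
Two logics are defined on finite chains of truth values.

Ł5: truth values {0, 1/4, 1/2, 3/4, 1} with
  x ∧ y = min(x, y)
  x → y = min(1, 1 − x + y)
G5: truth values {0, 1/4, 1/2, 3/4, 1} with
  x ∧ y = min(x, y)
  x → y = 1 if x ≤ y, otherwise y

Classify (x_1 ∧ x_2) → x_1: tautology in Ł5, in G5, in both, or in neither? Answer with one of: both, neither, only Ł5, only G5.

both

In Ł5: every assignment gives 1 — tautology.
In G5: every assignment gives 1 — tautology.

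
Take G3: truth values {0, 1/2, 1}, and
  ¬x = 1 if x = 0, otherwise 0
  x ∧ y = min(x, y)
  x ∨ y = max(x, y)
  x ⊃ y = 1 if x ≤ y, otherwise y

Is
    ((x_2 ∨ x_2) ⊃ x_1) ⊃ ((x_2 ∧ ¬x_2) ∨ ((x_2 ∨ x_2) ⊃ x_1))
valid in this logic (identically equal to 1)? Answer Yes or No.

Yes

x_1 = 0, x_2 = 0 ↦ 1
x_1 = 0, x_2 = 1/2 ↦ 1
x_1 = 0, x_2 = 1 ↦ 1
x_1 = 1/2, x_2 = 0 ↦ 1
x_1 = 1/2, x_2 = 1/2 ↦ 1
x_1 = 1/2, x_2 = 1 ↦ 1
x_1 = 1, x_2 = 0 ↦ 1
x_1 = 1, x_2 = 1/2 ↦ 1
x_1 = 1, x_2 = 1 ↦ 1
Every assignment gives a value ≥ 1.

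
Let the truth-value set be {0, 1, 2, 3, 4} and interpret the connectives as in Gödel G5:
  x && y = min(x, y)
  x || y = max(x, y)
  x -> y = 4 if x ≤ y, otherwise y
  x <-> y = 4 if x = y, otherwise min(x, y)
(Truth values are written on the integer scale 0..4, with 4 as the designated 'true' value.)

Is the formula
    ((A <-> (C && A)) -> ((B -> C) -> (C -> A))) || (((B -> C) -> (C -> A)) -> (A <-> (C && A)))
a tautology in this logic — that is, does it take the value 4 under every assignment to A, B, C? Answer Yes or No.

At A = 4, B = 1, C = 1, for instance:
C && A = 1 && 4 = 1
A <-> (C && A) = 4 <-> 1 = 1
B -> C = 1 -> 1 = 4
C -> A = 1 -> 4 = 4
(B -> C) -> (C -> A) = 4 -> 4 = 4
(A <-> (C && A)) -> ((B -> C) -> (C -> A)) = 1 -> 4 = 4
((B -> C) -> (C -> A)) -> (A <-> (C && A)) = 4 -> 1 = 1
((A <-> (C && A)) -> ((B -> C) -> (C -> A))) || (((B -> C) -> (C -> A)) -> (A <-> (C && A))) = 4 || 1 = 4
and checking the remaining 124 assignments likewise gives ≥ 4 in every case.

Yes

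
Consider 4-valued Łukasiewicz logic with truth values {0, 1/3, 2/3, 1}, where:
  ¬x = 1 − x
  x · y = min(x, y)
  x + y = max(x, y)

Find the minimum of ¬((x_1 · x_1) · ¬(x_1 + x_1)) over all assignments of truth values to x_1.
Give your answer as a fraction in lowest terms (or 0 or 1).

2/3

Take x_1 = 1/3:
x_1 · x_1 = 1/3 · 1/3 = 1/3
x_1 + x_1 = 1/3 + 1/3 = 1/3
¬(x_1 + x_1) = ¬1/3 = 2/3
(x_1 · x_1) · ¬(x_1 + x_1) = 1/3 · 2/3 = 1/3
¬((x_1 · x_1) · ¬(x_1 + x_1)) = ¬1/3 = 2/3
No assignment yields a value below 2/3, so this is the minimum.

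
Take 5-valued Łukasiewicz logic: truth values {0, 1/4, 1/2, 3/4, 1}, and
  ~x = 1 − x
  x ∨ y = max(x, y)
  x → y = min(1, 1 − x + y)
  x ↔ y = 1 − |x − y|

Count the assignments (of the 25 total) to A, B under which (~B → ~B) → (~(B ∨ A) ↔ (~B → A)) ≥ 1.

2

value 1: 2 assignments (counts)
value 3/4: 3 assignments
value 1/2: 5 assignments
value 1/4: 5 assignments
value 0: 10 assignments
So 2 of the 25 assignments meet the threshold.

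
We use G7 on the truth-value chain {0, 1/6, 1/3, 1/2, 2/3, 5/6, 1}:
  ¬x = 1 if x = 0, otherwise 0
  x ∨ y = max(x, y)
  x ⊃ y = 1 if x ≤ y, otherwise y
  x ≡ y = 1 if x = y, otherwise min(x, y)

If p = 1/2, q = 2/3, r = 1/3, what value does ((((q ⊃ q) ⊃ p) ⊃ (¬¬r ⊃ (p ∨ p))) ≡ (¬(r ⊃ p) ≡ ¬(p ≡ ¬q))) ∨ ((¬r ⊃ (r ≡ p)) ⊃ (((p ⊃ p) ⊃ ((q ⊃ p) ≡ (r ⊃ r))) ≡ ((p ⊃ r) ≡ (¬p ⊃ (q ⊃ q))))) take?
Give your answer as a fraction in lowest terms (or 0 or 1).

q ⊃ q = 2/3 ⊃ 2/3 = 1
(q ⊃ q) ⊃ p = 1 ⊃ 1/2 = 1/2
¬r = ¬1/3 = 0
¬¬r = ¬0 = 1
p ∨ p = 1/2 ∨ 1/2 = 1/2
¬¬r ⊃ (p ∨ p) = 1 ⊃ 1/2 = 1/2
((q ⊃ q) ⊃ p) ⊃ (¬¬r ⊃ (p ∨ p)) = 1/2 ⊃ 1/2 = 1
r ⊃ p = 1/3 ⊃ 1/2 = 1
¬(r ⊃ p) = ¬1 = 0
¬q = ¬2/3 = 0
p ≡ ¬q = 1/2 ≡ 0 = 0
¬(p ≡ ¬q) = ¬0 = 1
¬(r ⊃ p) ≡ ¬(p ≡ ¬q) = 0 ≡ 1 = 0
(((q ⊃ q) ⊃ p) ⊃ (¬¬r ⊃ (p ∨ p))) ≡ (¬(r ⊃ p) ≡ ¬(p ≡ ¬q)) = 1 ≡ 0 = 0
¬r = ¬1/3 = 0
r ≡ p = 1/3 ≡ 1/2 = 1/3
¬r ⊃ (r ≡ p) = 0 ⊃ 1/3 = 1
p ⊃ p = 1/2 ⊃ 1/2 = 1
q ⊃ p = 2/3 ⊃ 1/2 = 1/2
r ⊃ r = 1/3 ⊃ 1/3 = 1
(q ⊃ p) ≡ (r ⊃ r) = 1/2 ≡ 1 = 1/2
(p ⊃ p) ⊃ ((q ⊃ p) ≡ (r ⊃ r)) = 1 ⊃ 1/2 = 1/2
p ⊃ r = 1/2 ⊃ 1/3 = 1/3
¬p = ¬1/2 = 0
q ⊃ q = 2/3 ⊃ 2/3 = 1
¬p ⊃ (q ⊃ q) = 0 ⊃ 1 = 1
(p ⊃ r) ≡ (¬p ⊃ (q ⊃ q)) = 1/3 ≡ 1 = 1/3
((p ⊃ p) ⊃ ((q ⊃ p) ≡ (r ⊃ r))) ≡ ((p ⊃ r) ≡ (¬p ⊃ (q ⊃ q))) = 1/2 ≡ 1/3 = 1/3
(¬r ⊃ (r ≡ p)) ⊃ (((p ⊃ p) ⊃ ((q ⊃ p) ≡ (r ⊃ r))) ≡ ((p ⊃ r) ≡ (¬p ⊃ (q ⊃ q)))) = 1 ⊃ 1/3 = 1/3
((((q ⊃ q) ⊃ p) ⊃ (¬¬r ⊃ (p ∨ p))) ≡ (¬(r ⊃ p) ≡ ¬(p ≡ ¬q))) ∨ ((¬r ⊃ (r ≡ p)) ⊃ (((p ⊃ p) ⊃ ((q ⊃ p) ≡ (r ⊃ r))) ≡ ((p ⊃ r) ≡ (¬p ⊃ (q ⊃ q))))) = 0 ∨ 1/3 = 1/3

1/3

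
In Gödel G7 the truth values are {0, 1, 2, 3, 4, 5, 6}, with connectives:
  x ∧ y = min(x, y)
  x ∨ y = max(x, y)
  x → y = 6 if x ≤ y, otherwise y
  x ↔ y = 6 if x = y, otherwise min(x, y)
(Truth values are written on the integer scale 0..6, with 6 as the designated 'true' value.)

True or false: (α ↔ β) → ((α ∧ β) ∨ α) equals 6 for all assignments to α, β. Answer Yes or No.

Counterexample: take α = 0, β = 0.
α ↔ β = 0 ↔ 0 = 6
α ∧ β = 0 ∧ 0 = 0
(α ∧ β) ∨ α = 0 ∨ 0 = 0
(α ↔ β) → ((α ∧ β) ∨ α) = 6 → 0 = 0
This gives 0 ≠ 6.

No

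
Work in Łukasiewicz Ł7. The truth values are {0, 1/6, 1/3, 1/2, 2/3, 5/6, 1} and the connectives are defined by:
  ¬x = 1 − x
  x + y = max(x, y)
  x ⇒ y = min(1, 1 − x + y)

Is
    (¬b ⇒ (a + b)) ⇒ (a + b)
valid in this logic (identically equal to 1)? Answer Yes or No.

No

Counterexample: take a = 0, b = 1/6.
¬b = ¬1/6 = 5/6
a + b = 0 + 1/6 = 1/6
¬b ⇒ (a + b) = 5/6 ⇒ 1/6 = 1/3
(¬b ⇒ (a + b)) ⇒ (a + b) = 1/3 ⇒ 1/6 = 5/6
This gives 5/6 ≠ 1.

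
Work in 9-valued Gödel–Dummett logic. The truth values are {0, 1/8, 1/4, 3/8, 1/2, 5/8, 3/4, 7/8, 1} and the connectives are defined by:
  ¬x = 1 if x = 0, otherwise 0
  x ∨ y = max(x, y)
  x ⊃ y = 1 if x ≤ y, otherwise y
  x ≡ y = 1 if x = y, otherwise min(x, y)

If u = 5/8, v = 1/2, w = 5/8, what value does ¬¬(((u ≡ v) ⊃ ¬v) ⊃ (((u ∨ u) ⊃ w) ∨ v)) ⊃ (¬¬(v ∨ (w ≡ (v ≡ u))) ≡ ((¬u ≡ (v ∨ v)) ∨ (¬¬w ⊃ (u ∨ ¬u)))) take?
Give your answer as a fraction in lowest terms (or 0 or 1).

u ≡ v = 5/8 ≡ 1/2 = 1/2
¬v = ¬1/2 = 0
(u ≡ v) ⊃ ¬v = 1/2 ⊃ 0 = 0
u ∨ u = 5/8 ∨ 5/8 = 5/8
(u ∨ u) ⊃ w = 5/8 ⊃ 5/8 = 1
((u ∨ u) ⊃ w) ∨ v = 1 ∨ 1/2 = 1
((u ≡ v) ⊃ ¬v) ⊃ (((u ∨ u) ⊃ w) ∨ v) = 0 ⊃ 1 = 1
¬(((u ≡ v) ⊃ ¬v) ⊃ (((u ∨ u) ⊃ w) ∨ v)) = ¬1 = 0
¬¬(((u ≡ v) ⊃ ¬v) ⊃ (((u ∨ u) ⊃ w) ∨ v)) = ¬0 = 1
v ≡ u = 1/2 ≡ 5/8 = 1/2
w ≡ (v ≡ u) = 5/8 ≡ 1/2 = 1/2
v ∨ (w ≡ (v ≡ u)) = 1/2 ∨ 1/2 = 1/2
¬(v ∨ (w ≡ (v ≡ u))) = ¬1/2 = 0
¬¬(v ∨ (w ≡ (v ≡ u))) = ¬0 = 1
¬u = ¬5/8 = 0
v ∨ v = 1/2 ∨ 1/2 = 1/2
¬u ≡ (v ∨ v) = 0 ≡ 1/2 = 0
¬w = ¬5/8 = 0
¬¬w = ¬0 = 1
¬u = ¬5/8 = 0
u ∨ ¬u = 5/8 ∨ 0 = 5/8
¬¬w ⊃ (u ∨ ¬u) = 1 ⊃ 5/8 = 5/8
(¬u ≡ (v ∨ v)) ∨ (¬¬w ⊃ (u ∨ ¬u)) = 0 ∨ 5/8 = 5/8
¬¬(v ∨ (w ≡ (v ≡ u))) ≡ ((¬u ≡ (v ∨ v)) ∨ (¬¬w ⊃ (u ∨ ¬u))) = 1 ≡ 5/8 = 5/8
¬¬(((u ≡ v) ⊃ ¬v) ⊃ (((u ∨ u) ⊃ w) ∨ v)) ⊃ (¬¬(v ∨ (w ≡ (v ≡ u))) ≡ ((¬u ≡ (v ∨ v)) ∨ (¬¬w ⊃ (u ∨ ¬u)))) = 1 ⊃ 5/8 = 5/8

5/8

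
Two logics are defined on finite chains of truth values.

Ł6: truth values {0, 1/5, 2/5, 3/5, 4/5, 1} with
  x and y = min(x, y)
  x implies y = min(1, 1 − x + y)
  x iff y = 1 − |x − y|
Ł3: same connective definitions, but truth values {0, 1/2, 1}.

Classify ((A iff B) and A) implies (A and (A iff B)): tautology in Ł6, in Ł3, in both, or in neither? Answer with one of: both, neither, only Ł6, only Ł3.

both

In Ł6: every assignment gives 1 — tautology.
In Ł3: every assignment gives 1 — tautology.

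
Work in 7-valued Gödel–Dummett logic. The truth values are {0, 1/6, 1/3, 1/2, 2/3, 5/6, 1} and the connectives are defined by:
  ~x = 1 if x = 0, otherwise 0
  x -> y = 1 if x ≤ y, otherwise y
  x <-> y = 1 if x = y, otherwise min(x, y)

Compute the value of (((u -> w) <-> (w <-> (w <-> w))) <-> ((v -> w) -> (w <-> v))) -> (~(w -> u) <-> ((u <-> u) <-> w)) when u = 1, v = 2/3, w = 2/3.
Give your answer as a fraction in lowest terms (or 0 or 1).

u -> w = 1 -> 2/3 = 2/3
w <-> w = 2/3 <-> 2/3 = 1
w <-> (w <-> w) = 2/3 <-> 1 = 2/3
(u -> w) <-> (w <-> (w <-> w)) = 2/3 <-> 2/3 = 1
v -> w = 2/3 -> 2/3 = 1
w <-> v = 2/3 <-> 2/3 = 1
(v -> w) -> (w <-> v) = 1 -> 1 = 1
((u -> w) <-> (w <-> (w <-> w))) <-> ((v -> w) -> (w <-> v)) = 1 <-> 1 = 1
w -> u = 2/3 -> 1 = 1
~(w -> u) = ~1 = 0
u <-> u = 1 <-> 1 = 1
(u <-> u) <-> w = 1 <-> 2/3 = 2/3
~(w -> u) <-> ((u <-> u) <-> w) = 0 <-> 2/3 = 0
(((u -> w) <-> (w <-> (w <-> w))) <-> ((v -> w) -> (w <-> v))) -> (~(w -> u) <-> ((u <-> u) <-> w)) = 1 -> 0 = 0

0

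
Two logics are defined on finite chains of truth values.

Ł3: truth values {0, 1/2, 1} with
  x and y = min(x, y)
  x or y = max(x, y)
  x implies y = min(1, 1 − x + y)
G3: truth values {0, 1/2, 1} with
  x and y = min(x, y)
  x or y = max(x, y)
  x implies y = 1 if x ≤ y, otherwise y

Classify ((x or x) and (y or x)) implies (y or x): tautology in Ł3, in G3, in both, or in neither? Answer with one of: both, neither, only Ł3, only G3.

In Ł3: every assignment gives 1 — tautology.
In G3: every assignment gives 1 — tautology.

both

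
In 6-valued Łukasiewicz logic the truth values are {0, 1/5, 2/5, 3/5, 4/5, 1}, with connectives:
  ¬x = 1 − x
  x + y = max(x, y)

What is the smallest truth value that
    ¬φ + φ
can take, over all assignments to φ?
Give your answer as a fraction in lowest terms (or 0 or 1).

3/5

Take φ = 2/5:
¬φ = ¬2/5 = 3/5
¬φ + φ = 3/5 + 2/5 = 3/5
No assignment yields a value below 3/5, so this is the minimum.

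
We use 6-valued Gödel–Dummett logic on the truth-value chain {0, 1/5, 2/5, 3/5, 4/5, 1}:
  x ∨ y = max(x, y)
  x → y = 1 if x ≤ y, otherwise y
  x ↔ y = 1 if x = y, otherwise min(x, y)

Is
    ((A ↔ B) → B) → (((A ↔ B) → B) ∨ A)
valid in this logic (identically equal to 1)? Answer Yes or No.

At A = 0, B = 1/5, for instance:
A ↔ B = 0 ↔ 1/5 = 0
(A ↔ B) → B = 0 → 1/5 = 1
((A ↔ B) → B) ∨ A = 1 ∨ 0 = 1
((A ↔ B) → B) → (((A ↔ B) → B) ∨ A) = 1 → 1 = 1
and checking the remaining 35 assignments likewise gives ≥ 1 in every case.

Yes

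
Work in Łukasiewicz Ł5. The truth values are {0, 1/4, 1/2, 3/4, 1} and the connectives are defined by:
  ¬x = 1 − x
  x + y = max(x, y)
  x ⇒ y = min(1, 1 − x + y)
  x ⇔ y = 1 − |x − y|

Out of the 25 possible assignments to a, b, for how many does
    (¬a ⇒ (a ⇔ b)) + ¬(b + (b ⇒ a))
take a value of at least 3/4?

value 1: 19 assignments (counts)
value 3/4: 2 assignments (counts)
value 1/2: 2 assignments
value 1/4: 1 assignment
value 0: 1 assignment
So 21 of the 25 assignments meet the threshold.

21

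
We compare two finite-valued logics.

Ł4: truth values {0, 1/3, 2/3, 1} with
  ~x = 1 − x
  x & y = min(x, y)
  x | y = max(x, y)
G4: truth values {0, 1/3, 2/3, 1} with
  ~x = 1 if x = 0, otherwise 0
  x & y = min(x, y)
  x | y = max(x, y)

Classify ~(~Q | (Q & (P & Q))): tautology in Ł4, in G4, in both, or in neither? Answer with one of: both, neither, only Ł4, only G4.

In Ł4: at P = 0, Q = 0 the value is 0 — not a tautology.
In G4: at P = 0, Q = 0 the value is 0 — not a tautology.

neither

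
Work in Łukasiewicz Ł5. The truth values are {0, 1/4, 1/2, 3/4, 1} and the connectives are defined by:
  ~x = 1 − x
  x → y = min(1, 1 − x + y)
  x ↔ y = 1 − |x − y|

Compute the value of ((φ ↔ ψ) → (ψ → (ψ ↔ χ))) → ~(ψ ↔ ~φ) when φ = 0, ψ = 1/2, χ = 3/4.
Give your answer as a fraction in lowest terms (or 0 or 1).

φ ↔ ψ = 0 ↔ 1/2 = 1/2
ψ ↔ χ = 1/2 ↔ 3/4 = 3/4
ψ → (ψ ↔ χ) = 1/2 → 3/4 = 1
(φ ↔ ψ) → (ψ → (ψ ↔ χ)) = 1/2 → 1 = 1
~φ = ~0 = 1
ψ ↔ ~φ = 1/2 ↔ 1 = 1/2
~(ψ ↔ ~φ) = ~1/2 = 1/2
((φ ↔ ψ) → (ψ → (ψ ↔ χ))) → ~(ψ ↔ ~φ) = 1 → 1/2 = 1/2

1/2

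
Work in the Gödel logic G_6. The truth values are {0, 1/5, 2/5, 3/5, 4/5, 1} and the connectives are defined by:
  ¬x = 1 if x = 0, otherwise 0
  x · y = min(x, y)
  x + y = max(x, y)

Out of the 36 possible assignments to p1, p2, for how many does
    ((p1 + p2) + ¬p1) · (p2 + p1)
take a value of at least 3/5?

value 1: 11 assignments (counts)
value 4/5: 9 assignments (counts)
value 3/5: 7 assignments (counts)
value 2/5: 5 assignments
value 1/5: 3 assignments
value 0: 1 assignment
So 27 of the 36 assignments meet the threshold.

27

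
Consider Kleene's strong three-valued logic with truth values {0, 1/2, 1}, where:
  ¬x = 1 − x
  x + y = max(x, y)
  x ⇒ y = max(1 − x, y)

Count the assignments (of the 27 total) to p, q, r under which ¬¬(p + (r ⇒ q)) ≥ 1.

value 1: 19 assignments (counts)
value 1/2: 7 assignments
value 0: 1 assignment
So 19 of the 27 assignments meet the threshold.

19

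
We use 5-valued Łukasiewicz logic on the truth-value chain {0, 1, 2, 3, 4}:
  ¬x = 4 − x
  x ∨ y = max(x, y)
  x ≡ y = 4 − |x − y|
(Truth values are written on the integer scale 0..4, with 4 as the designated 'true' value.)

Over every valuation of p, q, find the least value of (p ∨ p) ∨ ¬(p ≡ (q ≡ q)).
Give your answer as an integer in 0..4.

2

Take p = 2, q = 0:
p ∨ p = 2 ∨ 2 = 2
q ≡ q = 0 ≡ 0 = 4
p ≡ (q ≡ q) = 2 ≡ 4 = 2
¬(p ≡ (q ≡ q)) = ¬2 = 2
(p ∨ p) ∨ ¬(p ≡ (q ≡ q)) = 2 ∨ 2 = 2
No assignment yields a value below 2, so this is the minimum.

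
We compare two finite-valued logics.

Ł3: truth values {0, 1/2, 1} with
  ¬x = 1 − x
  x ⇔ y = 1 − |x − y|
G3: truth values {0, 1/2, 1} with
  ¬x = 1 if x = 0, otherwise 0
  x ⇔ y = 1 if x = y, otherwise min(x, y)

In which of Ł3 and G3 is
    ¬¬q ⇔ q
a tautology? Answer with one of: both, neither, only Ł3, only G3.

only Ł3

In Ł3: every assignment gives 1 — tautology.
In G3: at q = 1/2 the value is 1/2 — not a tautology.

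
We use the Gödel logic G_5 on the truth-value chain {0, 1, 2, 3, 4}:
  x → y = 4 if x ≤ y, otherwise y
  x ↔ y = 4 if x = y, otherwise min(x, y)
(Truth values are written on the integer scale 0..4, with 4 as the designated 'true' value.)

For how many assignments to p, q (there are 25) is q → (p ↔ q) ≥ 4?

15

value 4: 15 assignments (counts)
value 3: 1 assignment
value 2: 2 assignments
value 1: 3 assignments
value 0: 4 assignments
So 15 of the 25 assignments meet the threshold.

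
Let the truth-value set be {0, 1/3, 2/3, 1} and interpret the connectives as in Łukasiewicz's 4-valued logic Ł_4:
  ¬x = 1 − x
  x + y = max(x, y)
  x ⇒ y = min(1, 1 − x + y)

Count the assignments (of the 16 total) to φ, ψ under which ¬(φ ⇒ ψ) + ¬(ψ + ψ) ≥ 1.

φ = 0, ψ = 0 ↦ 1  ≥
φ = 0, ψ = 1/3 ↦ 2/3  <
φ = 0, ψ = 2/3 ↦ 1/3  <
φ = 0, ψ = 1 ↦ 0  <
φ = 1/3, ψ = 0 ↦ 1  ≥
φ = 1/3, ψ = 1/3 ↦ 2/3  <
φ = 1/3, ψ = 2/3 ↦ 1/3  <
φ = 1/3, ψ = 1 ↦ 0  <
φ = 2/3, ψ = 0 ↦ 1  ≥
φ = 2/3, ψ = 1/3 ↦ 2/3  <
φ = 2/3, ψ = 2/3 ↦ 1/3  <
φ = 2/3, ψ = 1 ↦ 0  <
φ = 1, ψ = 0 ↦ 1  ≥
φ = 1, ψ = 1/3 ↦ 2/3  <
φ = 1, ψ = 2/3 ↦ 1/3  <
φ = 1, ψ = 1 ↦ 0  <
So 4 of the 16 assignments meet the threshold.

4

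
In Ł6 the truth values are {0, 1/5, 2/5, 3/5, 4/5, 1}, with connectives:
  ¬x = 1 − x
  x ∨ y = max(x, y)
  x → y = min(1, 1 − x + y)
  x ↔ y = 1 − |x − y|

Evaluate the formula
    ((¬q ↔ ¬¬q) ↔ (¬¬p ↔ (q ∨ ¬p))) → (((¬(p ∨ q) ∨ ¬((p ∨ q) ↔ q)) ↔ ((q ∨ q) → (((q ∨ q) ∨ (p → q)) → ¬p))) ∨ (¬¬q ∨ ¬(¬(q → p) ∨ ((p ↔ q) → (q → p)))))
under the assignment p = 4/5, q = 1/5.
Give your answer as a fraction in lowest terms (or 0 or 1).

¬q = ¬1/5 = 4/5
¬q = ¬1/5 = 4/5
¬¬q = ¬4/5 = 1/5
¬q ↔ ¬¬q = 4/5 ↔ 1/5 = 2/5
¬p = ¬4/5 = 1/5
¬¬p = ¬1/5 = 4/5
¬p = ¬4/5 = 1/5
q ∨ ¬p = 1/5 ∨ 1/5 = 1/5
¬¬p ↔ (q ∨ ¬p) = 4/5 ↔ 1/5 = 2/5
(¬q ↔ ¬¬q) ↔ (¬¬p ↔ (q ∨ ¬p)) = 2/5 ↔ 2/5 = 1
p ∨ q = 4/5 ∨ 1/5 = 4/5
¬(p ∨ q) = ¬4/5 = 1/5
p ∨ q = 4/5 ∨ 1/5 = 4/5
(p ∨ q) ↔ q = 4/5 ↔ 1/5 = 2/5
¬((p ∨ q) ↔ q) = ¬2/5 = 3/5
¬(p ∨ q) ∨ ¬((p ∨ q) ↔ q) = 1/5 ∨ 3/5 = 3/5
q ∨ q = 1/5 ∨ 1/5 = 1/5
q ∨ q = 1/5 ∨ 1/5 = 1/5
p → q = 4/5 → 1/5 = 2/5
(q ∨ q) ∨ (p → q) = 1/5 ∨ 2/5 = 2/5
¬p = ¬4/5 = 1/5
((q ∨ q) ∨ (p → q)) → ¬p = 2/5 → 1/5 = 4/5
(q ∨ q) → (((q ∨ q) ∨ (p → q)) → ¬p) = 1/5 → 4/5 = 1
(¬(p ∨ q) ∨ ¬((p ∨ q) ↔ q)) ↔ ((q ∨ q) → (((q ∨ q) ∨ (p → q)) → ¬p)) = 3/5 ↔ 1 = 3/5
¬q = ¬1/5 = 4/5
¬¬q = ¬4/5 = 1/5
q → p = 1/5 → 4/5 = 1
¬(q → p) = ¬1 = 0
p ↔ q = 4/5 ↔ 1/5 = 2/5
q → p = 1/5 → 4/5 = 1
(p ↔ q) → (q → p) = 2/5 → 1 = 1
¬(q → p) ∨ ((p ↔ q) → (q → p)) = 0 ∨ 1 = 1
¬(¬(q → p) ∨ ((p ↔ q) → (q → p))) = ¬1 = 0
¬¬q ∨ ¬(¬(q → p) ∨ ((p ↔ q) → (q → p))) = 1/5 ∨ 0 = 1/5
((¬(p ∨ q) ∨ ¬((p ∨ q) ↔ q)) ↔ ((q ∨ q) → (((q ∨ q) ∨ (p → q)) → ¬p))) ∨ (¬¬q ∨ ¬(¬(q → p) ∨ ((p ↔ q) → (q → p)))) = 3/5 ∨ 1/5 = 3/5
((¬q ↔ ¬¬q) ↔ (¬¬p ↔ (q ∨ ¬p))) → (((¬(p ∨ q) ∨ ¬((p ∨ q) ↔ q)) ↔ ((q ∨ q) → (((q ∨ q) ∨ (p → q)) → ¬p))) ∨ (¬¬q ∨ ¬(¬(q → p) ∨ ((p ↔ q) → (q → p))))) = 1 → 3/5 = 3/5

3/5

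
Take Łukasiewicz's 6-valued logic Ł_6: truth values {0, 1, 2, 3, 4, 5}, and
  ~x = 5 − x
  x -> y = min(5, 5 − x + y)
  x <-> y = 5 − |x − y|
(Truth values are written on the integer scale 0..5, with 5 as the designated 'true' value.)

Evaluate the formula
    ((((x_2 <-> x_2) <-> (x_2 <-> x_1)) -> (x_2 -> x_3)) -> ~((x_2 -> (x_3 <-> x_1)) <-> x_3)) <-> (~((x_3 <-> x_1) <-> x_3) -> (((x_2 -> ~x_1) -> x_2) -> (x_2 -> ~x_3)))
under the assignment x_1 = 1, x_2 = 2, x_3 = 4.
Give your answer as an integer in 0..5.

x_2 <-> x_2 = 2 <-> 2 = 5
x_2 <-> x_1 = 2 <-> 1 = 4
(x_2 <-> x_2) <-> (x_2 <-> x_1) = 5 <-> 4 = 4
x_2 -> x_3 = 2 -> 4 = 5
((x_2 <-> x_2) <-> (x_2 <-> x_1)) -> (x_2 -> x_3) = 4 -> 5 = 5
x_3 <-> x_1 = 4 <-> 1 = 2
x_2 -> (x_3 <-> x_1) = 2 -> 2 = 5
(x_2 -> (x_3 <-> x_1)) <-> x_3 = 5 <-> 4 = 4
~((x_2 -> (x_3 <-> x_1)) <-> x_3) = ~4 = 1
(((x_2 <-> x_2) <-> (x_2 <-> x_1)) -> (x_2 -> x_3)) -> ~((x_2 -> (x_3 <-> x_1)) <-> x_3) = 5 -> 1 = 1
x_3 <-> x_1 = 4 <-> 1 = 2
(x_3 <-> x_1) <-> x_3 = 2 <-> 4 = 3
~((x_3 <-> x_1) <-> x_3) = ~3 = 2
~x_1 = ~1 = 4
x_2 -> ~x_1 = 2 -> 4 = 5
(x_2 -> ~x_1) -> x_2 = 5 -> 2 = 2
~x_3 = ~4 = 1
x_2 -> ~x_3 = 2 -> 1 = 4
((x_2 -> ~x_1) -> x_2) -> (x_2 -> ~x_3) = 2 -> 4 = 5
~((x_3 <-> x_1) <-> x_3) -> (((x_2 -> ~x_1) -> x_2) -> (x_2 -> ~x_3)) = 2 -> 5 = 5
((((x_2 <-> x_2) <-> (x_2 <-> x_1)) -> (x_2 -> x_3)) -> ~((x_2 -> (x_3 <-> x_1)) <-> x_3)) <-> (~((x_3 <-> x_1) <-> x_3) -> (((x_2 -> ~x_1) -> x_2) -> (x_2 -> ~x_3))) = 1 <-> 5 = 1

1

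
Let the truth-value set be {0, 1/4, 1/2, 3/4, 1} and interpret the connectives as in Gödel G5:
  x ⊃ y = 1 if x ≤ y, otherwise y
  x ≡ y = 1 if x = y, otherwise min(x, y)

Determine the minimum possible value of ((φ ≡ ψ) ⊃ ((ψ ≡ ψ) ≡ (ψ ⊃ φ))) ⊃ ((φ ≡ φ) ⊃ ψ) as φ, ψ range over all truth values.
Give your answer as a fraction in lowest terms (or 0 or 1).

0

Take φ = 0, ψ = 0:
φ ≡ ψ = 0 ≡ 0 = 1
ψ ≡ ψ = 0 ≡ 0 = 1
ψ ⊃ φ = 0 ⊃ 0 = 1
(ψ ≡ ψ) ≡ (ψ ⊃ φ) = 1 ≡ 1 = 1
(φ ≡ ψ) ⊃ ((ψ ≡ ψ) ≡ (ψ ⊃ φ)) = 1 ⊃ 1 = 1
φ ≡ φ = 0 ≡ 0 = 1
(φ ≡ φ) ⊃ ψ = 1 ⊃ 0 = 0
((φ ≡ ψ) ⊃ ((ψ ≡ ψ) ≡ (ψ ⊃ φ))) ⊃ ((φ ≡ φ) ⊃ ψ) = 1 ⊃ 0 = 0
No assignment yields a value below 0, so this is the minimum.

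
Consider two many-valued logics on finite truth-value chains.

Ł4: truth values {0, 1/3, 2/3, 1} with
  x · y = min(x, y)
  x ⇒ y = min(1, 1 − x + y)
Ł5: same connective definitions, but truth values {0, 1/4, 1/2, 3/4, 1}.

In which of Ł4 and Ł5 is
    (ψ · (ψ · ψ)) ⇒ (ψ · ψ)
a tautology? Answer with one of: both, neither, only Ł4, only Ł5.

In Ł4: every assignment gives 1 — tautology.
In Ł5: every assignment gives 1 — tautology.

both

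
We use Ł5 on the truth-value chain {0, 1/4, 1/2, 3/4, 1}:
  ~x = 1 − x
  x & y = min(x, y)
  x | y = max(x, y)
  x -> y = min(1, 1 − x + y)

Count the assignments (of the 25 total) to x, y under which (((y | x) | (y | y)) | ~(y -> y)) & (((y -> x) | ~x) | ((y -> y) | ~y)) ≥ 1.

9

value 1: 9 assignments (counts)
value 3/4: 7 assignments
value 1/2: 5 assignments
value 1/4: 3 assignments
value 0: 1 assignment
So 9 of the 25 assignments meet the threshold.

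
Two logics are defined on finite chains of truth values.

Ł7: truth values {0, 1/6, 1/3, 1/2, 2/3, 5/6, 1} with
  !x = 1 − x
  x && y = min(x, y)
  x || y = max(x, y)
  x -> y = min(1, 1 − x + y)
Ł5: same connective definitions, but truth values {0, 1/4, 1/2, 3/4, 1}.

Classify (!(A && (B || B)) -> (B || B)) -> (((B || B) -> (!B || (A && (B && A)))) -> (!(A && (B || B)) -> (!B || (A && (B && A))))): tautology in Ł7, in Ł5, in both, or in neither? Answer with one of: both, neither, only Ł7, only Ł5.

In Ł7: every assignment gives 1 — tautology.
In Ł5: every assignment gives 1 — tautology.

both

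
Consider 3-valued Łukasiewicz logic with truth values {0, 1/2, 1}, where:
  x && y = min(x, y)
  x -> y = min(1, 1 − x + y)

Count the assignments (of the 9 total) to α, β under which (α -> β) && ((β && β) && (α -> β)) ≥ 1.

3

α = 0, β = 0 ↦ 0  <
α = 0, β = 1/2 ↦ 1/2  <
α = 0, β = 1 ↦ 1  ≥
α = 1/2, β = 0 ↦ 0  <
α = 1/2, β = 1/2 ↦ 1/2  <
α = 1/2, β = 1 ↦ 1  ≥
α = 1, β = 0 ↦ 0  <
α = 1, β = 1/2 ↦ 1/2  <
α = 1, β = 1 ↦ 1  ≥
So 3 of the 9 assignments meet the threshold.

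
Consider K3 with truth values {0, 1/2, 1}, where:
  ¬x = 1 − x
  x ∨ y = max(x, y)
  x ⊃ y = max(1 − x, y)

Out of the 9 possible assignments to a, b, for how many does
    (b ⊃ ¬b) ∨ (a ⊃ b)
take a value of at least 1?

7

a = 0, b = 0 ↦ 1  ≥
a = 0, b = 1/2 ↦ 1  ≥
a = 0, b = 1 ↦ 1  ≥
a = 1/2, b = 0 ↦ 1  ≥
a = 1/2, b = 1/2 ↦ 1/2  <
a = 1/2, b = 1 ↦ 1  ≥
a = 1, b = 0 ↦ 1  ≥
a = 1, b = 1/2 ↦ 1/2  <
a = 1, b = 1 ↦ 1  ≥
So 7 of the 9 assignments meet the threshold.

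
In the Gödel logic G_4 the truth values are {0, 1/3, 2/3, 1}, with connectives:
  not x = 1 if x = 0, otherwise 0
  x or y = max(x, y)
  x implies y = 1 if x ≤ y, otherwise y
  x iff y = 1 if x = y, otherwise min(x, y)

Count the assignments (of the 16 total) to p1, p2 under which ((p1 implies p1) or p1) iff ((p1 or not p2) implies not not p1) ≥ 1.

15

p1 = 0, p2 = 0 ↦ 0  <
p1 = 0, p2 = 1/3 ↦ 1  ≥
p1 = 0, p2 = 2/3 ↦ 1  ≥
p1 = 0, p2 = 1 ↦ 1  ≥
p1 = 1/3, p2 = 0 ↦ 1  ≥
p1 = 1/3, p2 = 1/3 ↦ 1  ≥
p1 = 1/3, p2 = 2/3 ↦ 1  ≥
p1 = 1/3, p2 = 1 ↦ 1  ≥
p1 = 2/3, p2 = 0 ↦ 1  ≥
p1 = 2/3, p2 = 1/3 ↦ 1  ≥
p1 = 2/3, p2 = 2/3 ↦ 1  ≥
p1 = 2/3, p2 = 1 ↦ 1  ≥
p1 = 1, p2 = 0 ↦ 1  ≥
p1 = 1, p2 = 1/3 ↦ 1  ≥
p1 = 1, p2 = 2/3 ↦ 1  ≥
p1 = 1, p2 = 1 ↦ 1  ≥
So 15 of the 16 assignments meet the threshold.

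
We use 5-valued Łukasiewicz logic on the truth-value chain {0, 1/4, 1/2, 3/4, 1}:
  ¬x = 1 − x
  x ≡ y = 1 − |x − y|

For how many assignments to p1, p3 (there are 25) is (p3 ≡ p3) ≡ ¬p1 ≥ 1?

value 1: 5 assignments (counts)
value 3/4: 5 assignments
value 1/2: 5 assignments
value 1/4: 5 assignments
value 0: 5 assignments
So 5 of the 25 assignments meet the threshold.

5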